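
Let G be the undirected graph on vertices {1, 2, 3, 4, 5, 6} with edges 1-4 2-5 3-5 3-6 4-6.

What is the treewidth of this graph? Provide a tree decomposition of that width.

Treewidth 1.
Bags: B1 = {1, 4}  B2 = {4, 6}  B3 = {3, 6}  B4 = {3, 5}  B5 = {2, 5}
Tree: B1–B2, B2–B3, B3–B4, B4–B5

The largest bag has 2 vertices, giving width 1; this decomposition certifies tw(G) ≤ 1. Since G has at least one edge (e.g. 1–4), it is not an edgeless graph, so tw(G) ≥ 1. Combining the bounds, tw(G) = 1.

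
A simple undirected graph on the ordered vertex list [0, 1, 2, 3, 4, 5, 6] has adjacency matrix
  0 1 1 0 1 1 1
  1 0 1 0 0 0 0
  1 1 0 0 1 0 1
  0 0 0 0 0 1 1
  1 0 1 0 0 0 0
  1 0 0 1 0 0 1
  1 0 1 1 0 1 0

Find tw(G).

A width-2 tree decomposition is:
Bags: B1 = {0, 1, 2}  B2 = {0, 2, 4}  B3 = {0, 2, 6}  B4 = {0, 5, 6}  B5 = {3, 5, 6}
Tree: B1–B2, B1–B3, B3–B4, B4–B5
Each bag holds 3 vertices, so the decomposition has width 2, which upper-bounds the treewidth. On the other hand G contains the 3-clique {0, 1, 2}. A clique must lie in a single bag of any decomposition, so no decomposition can have width below 2. Combining the bounds, tw(G) = 2.

2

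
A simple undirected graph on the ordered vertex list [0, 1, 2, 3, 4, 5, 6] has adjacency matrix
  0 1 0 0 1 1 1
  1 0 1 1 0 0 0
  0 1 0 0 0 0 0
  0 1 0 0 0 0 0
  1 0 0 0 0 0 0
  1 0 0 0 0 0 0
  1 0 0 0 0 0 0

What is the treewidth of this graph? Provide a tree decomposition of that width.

Treewidth 1.
Bags: B1 = {0, 1}  B2 = {1, 2}  B3 = {0, 6}  B4 = {0, 5}  B5 = {1, 3}  B6 = {0, 4}
Tree: B1–B2, B1–B3, B3–B4, B2–B5, B4–B6

The largest bag has 2 vertices, giving width 1; this decomposition certifies tw(G) ≤ 1. Since G has at least one edge (e.g. 0–1), it is not an edgeless graph, so tw(G) ≥ 1. Hence tw(G) = 1 exactly.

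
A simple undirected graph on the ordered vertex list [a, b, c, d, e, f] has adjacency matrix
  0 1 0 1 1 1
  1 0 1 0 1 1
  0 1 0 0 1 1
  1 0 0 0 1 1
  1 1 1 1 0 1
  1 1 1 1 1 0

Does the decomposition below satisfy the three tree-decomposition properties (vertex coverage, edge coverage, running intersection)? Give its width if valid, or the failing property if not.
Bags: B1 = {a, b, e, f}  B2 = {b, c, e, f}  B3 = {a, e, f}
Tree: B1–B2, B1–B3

No — vertex d appears in no bag.

A tree decomposition must satisfy three properties: every vertex lies in some bag; for every edge, both endpoints lie together in some bag; and for every vertex, the bags containing it form a connected subtree. Here vertex d appears in no bag, so the decomposition is invalid.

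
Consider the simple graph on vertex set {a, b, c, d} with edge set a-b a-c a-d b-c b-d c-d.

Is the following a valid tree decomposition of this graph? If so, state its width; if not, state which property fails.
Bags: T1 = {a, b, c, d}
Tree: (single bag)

Checking the three conditions: (i) the bags cover all of {a, b, c, d}; (ii) for each edge, some bag contains both endpoints; (iii) the bags containing any fixed vertex form a subtree. All hold, so the decomposition is valid with width 4 − 1 = 3.

Yes; width 3.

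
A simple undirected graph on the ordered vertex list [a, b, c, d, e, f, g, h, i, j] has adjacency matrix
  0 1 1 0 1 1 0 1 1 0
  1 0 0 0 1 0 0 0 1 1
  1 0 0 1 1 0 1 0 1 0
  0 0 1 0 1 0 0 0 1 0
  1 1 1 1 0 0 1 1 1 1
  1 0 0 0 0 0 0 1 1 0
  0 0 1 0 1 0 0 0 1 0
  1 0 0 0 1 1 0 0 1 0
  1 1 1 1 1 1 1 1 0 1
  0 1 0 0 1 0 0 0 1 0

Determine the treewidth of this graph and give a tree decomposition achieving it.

Treewidth 3.
One optimal decomposition is:
Bags: B1 = {a, c, e, i}  B2 = {c, d, e, i}  B3 = {a, b, e, i}  B4 = {a, e, h, i}  B5 = {b, e, i, j}  B6 = {c, e, g, i}  B7 = {a, f, h, i}
Tree: B1–B2, B1–B3, B3–B4, B3–B5, B2–B6, B4–B7

Every bag has size at most 4, so the width is 4 − 1 = 3 and tw(G) ≤ 3. For the lower bound, the 4 vertices {b, e, i, j} are pairwise adjacent, and any tree decomposition puts a clique entirely inside one bag — forcing width ≥ 3. Hence tw(G) = 3 exactly.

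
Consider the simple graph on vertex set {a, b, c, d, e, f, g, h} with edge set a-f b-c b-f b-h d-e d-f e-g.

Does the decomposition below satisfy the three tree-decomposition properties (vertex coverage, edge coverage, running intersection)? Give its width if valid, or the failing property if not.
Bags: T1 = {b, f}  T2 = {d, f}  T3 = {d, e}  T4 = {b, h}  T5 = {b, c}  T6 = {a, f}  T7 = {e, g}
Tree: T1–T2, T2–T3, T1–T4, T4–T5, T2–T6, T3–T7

Yes; width 1.

Every vertex of G appears in some bag (union = {a, b, c, d, e, f, g, h}); every edge is covered by a bag; and for each vertex v the set of bags containing v is connected in the bag tree. The decomposition is therefore valid. The largest bag has 2 vertices, so the width is 1.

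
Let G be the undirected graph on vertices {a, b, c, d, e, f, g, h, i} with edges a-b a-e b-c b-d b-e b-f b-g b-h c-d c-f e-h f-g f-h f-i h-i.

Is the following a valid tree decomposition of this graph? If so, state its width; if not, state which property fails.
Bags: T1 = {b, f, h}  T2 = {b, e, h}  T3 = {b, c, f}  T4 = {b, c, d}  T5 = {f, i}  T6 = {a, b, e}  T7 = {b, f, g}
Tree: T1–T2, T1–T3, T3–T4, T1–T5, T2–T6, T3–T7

No — edge (h,i) lies in no bag.

A tree decomposition must satisfy three properties: every vertex lies in some bag; for every edge, both endpoints lie together in some bag; and for every vertex, the bags containing it form a connected subtree. Here edge (h,i) lies in no bag, so the decomposition is invalid.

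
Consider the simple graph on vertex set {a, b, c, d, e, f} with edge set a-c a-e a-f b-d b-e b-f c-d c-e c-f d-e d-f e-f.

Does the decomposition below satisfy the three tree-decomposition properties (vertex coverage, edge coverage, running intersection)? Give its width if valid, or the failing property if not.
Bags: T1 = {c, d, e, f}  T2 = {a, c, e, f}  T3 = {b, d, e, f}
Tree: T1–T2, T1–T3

Yes; width 3.

Every vertex of G appears in some bag (union = {a, b, c, d, e, f}); every edge is covered by a bag; and for each vertex v the set of bags containing v is connected in the bag tree. The decomposition is therefore valid. The largest bag has 4 vertices, so the width is 3.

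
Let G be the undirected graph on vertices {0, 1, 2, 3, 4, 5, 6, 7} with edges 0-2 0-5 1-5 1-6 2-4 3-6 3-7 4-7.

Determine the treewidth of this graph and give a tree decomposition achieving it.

Treewidth 2.
One optimal decomposition is:
Bags: B1 = {3, 6, 7}  B2 = {4, 6, 7}  B3 = {2, 4, 6}  B4 = {0, 2, 6}  B5 = {0, 5, 6}  B6 = {1, 5, 6}
Tree: B1–B2, B2–B3, B3–B4, B4–B5, B5–B6

Each bag holds 3 vertices, so the decomposition has width 2, which upper-bounds the treewidth. The edges 6–3–7–4–2–0–5–1–6 form a cycle, so G is not a tree and its treewidth is at least 2. Hence tw(G) = 2 exactly.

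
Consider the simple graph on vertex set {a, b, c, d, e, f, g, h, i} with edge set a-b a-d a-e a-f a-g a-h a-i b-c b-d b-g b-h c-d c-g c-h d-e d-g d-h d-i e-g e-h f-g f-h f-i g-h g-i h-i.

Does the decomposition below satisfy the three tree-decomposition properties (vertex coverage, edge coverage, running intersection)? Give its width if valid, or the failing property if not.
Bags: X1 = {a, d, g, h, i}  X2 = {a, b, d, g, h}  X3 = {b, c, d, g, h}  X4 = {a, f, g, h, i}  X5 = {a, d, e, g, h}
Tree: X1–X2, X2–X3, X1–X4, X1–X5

Checking the three conditions: (i) the bags cover all of {a, b, c, d, e, f, g, h, i}; (ii) for each edge, some bag contains both endpoints; (iii) the bags containing any fixed vertex form a subtree. All hold, so the decomposition is valid with width 5 − 1 = 4.

Yes; width 4.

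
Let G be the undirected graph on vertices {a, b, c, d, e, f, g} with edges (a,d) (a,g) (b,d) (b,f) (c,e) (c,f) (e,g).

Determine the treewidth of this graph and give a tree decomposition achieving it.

Every bag has size at most 3, so the width is 3 − 1 = 2 and tw(G) ≤ 2. The edges d–a–g–e–c–f–b–d form a cycle, so G is not a tree and its treewidth is at least 2. The upper and lower bounds meet at 2, so that is the treewidth.

Treewidth 2.
One such decomposition:
Bags: B1 = {a, d, g}  B2 = {d, e, g}  B3 = {c, d, e}  B4 = {c, d, f}  B5 = {b, d, f}
Tree: B1–B2, B2–B3, B3–B4, B4–B5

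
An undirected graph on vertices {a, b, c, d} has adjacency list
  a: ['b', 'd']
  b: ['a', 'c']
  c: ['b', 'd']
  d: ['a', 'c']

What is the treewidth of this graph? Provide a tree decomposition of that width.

Each bag holds 3 vertices, so the decomposition has width 2, which upper-bounds the treewidth. Since b–a–d–c–b is a cycle in G, G is not acyclic. Forests are exactly the graphs of treewidth ≤ 1, so tw(G) ≥ 2. Combining the bounds, tw(G) = 2.

Treewidth 2.
One such decomposition:
Bags: B1 = {a, b, d}  B2 = {b, c, d}
Tree: B1–B2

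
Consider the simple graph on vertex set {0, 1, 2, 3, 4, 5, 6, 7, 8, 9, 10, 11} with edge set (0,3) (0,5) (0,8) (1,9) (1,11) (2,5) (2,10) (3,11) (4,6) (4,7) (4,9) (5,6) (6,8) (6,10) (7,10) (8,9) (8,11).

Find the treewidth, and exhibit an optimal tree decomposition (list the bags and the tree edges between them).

Each bag holds 4 vertices, so the decomposition has width 3, which upper-bounds the treewidth. For the lower bound: the 4 vertex sets {2,7,10}, {4}, {6}, {0,5,8,9} are disjoint, each induces a connected subgraph, and every pair is joined by at least one edge of G. Contracting each set to a single vertex therefore yields K_{4} as a minor, and since treewidth is minor-monotone, tw(G) ≥ tw(K_{4}) = 3. Hence tw(G) = 3 exactly.

Treewidth 3.
One optimal decomposition is:
Bags: B1 = {2, 4, 7, 10}  B2 = {2, 4, 6, 10}  B3 = {2, 4, 5, 6}  B4 = {4, 5, 6, 9}  B5 = {5, 6, 8, 9}  B6 = {0, 5, 8, 9}  B7 = {0, 1, 8, 9}  B8 = {0, 1, 8, 11}  B9 = {0, 1, 3, 11}
Tree: B1–B2, B2–B3, B3–B4, B4–B5, B5–B6, B6–B7, B7–B8, B8–B9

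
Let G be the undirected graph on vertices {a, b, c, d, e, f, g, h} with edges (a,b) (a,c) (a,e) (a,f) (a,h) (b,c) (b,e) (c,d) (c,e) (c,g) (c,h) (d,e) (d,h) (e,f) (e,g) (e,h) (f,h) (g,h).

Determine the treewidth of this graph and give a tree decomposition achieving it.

Treewidth 3.
One optimal decomposition is:
Bags: B1 = {c, d, e, h}  B2 = {a, c, e, h}  B3 = {a, e, f, h}  B4 = {a, b, c, e}  B5 = {c, e, g, h}
Tree: B1–B2, B2–B3, B2–B4, B1–B5

The largest bag has 4 vertices, giving width 3; this decomposition certifies tw(G) ≤ 3. Conversely, {c, d, e, h} is a clique of size 4, and the vertices of any clique must share a bag in every tree decomposition; so some bag has ≥ 4 vertices and tw(G) ≥ 3. The upper and lower bounds meet at 3, so that is the treewidth.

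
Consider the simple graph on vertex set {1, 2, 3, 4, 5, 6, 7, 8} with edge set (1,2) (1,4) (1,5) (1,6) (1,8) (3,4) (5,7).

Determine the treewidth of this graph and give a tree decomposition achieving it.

Each bag holds 2 vertices, so the decomposition has width 1, which upper-bounds the treewidth. Since G has at least one edge (e.g. 5–1), it is not an edgeless graph, so tw(G) ≥ 1. The upper and lower bounds meet at 1, so that is the treewidth.

Treewidth 1.
Bags: B1 = {1, 5}  B2 = {1, 6}  B3 = {1, 8}  B4 = {1, 4}  B5 = {3, 4}  B6 = {1, 2}  B7 = {5, 7}
Tree: B1–B2, B2–B3, B3–B4, B4–B5, B1–B6, B1–B7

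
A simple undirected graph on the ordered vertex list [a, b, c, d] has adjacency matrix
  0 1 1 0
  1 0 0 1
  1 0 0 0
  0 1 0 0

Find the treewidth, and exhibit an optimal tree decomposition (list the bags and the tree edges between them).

Every bag has size at most 2, so the width is 2 − 1 = 1 and tw(G) ≤ 1. G has an edge, so its treewidth is at least 1. Combining the bounds, tw(G) = 1.

Treewidth 1.
Bags: B1 = {a, c}  B2 = {a, b}  B3 = {b, d}
Tree: B1–B2, B2–B3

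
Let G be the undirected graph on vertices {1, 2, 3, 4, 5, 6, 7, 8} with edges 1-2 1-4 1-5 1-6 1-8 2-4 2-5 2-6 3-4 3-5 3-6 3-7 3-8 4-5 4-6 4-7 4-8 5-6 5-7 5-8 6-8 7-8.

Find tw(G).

A width-4 tree decomposition is:
Bags: B1 = {3, 4, 5, 6, 8}  B2 = {1, 4, 5, 6, 8}  B3 = {1, 2, 4, 5, 6}  B4 = {3, 4, 5, 7, 8}
Tree: B1–B2, B2–B3, B1–B4
Every bag has size at most 5, so the width is 5 − 1 = 4 and tw(G) ≤ 4. On the other hand G contains the 5-clique {1, 4, 5, 6, 8}. A clique must lie in a single bag of any decomposition, so no decomposition can have width below 4. The upper and lower bounds meet at 4, so that is the treewidth.

4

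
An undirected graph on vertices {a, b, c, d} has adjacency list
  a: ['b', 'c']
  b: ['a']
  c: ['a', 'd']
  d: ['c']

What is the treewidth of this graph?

1

A width-1 tree decomposition is:
Bags: B1 = {a, b}  B2 = {a, c}  B3 = {c, d}
Tree: B1–B2, B2–B3
Every bag has size at most 2, so the width is 2 − 1 = 1 and tw(G) ≤ 1. Any graph with an edge has treewidth ≥ 1, and G has the edge a–b. Combining the bounds, tw(G) = 1.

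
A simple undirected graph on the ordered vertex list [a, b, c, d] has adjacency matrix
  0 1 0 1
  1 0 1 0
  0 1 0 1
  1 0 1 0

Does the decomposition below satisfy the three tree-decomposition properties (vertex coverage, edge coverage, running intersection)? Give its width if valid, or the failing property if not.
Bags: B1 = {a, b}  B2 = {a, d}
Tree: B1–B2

A tree decomposition must satisfy three properties: every vertex lies in some bag; for every edge, both endpoints lie together in some bag; and for every vertex, the bags containing it form a connected subtree. Here vertex c appears in no bag, so the decomposition is invalid.

No — vertex c appears in no bag.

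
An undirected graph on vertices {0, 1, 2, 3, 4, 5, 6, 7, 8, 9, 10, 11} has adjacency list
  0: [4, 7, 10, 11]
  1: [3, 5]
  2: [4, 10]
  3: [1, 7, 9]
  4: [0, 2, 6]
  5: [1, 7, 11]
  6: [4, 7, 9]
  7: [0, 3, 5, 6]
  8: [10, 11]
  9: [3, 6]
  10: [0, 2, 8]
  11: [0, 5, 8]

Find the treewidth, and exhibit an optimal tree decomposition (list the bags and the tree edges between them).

Treewidth 3.
One such decomposition:
Bags: B1 = {2, 4, 8, 10}  B2 = {0, 4, 8, 10}  B3 = {0, 4, 8, 11}  B4 = {0, 4, 6, 11}  B5 = {0, 6, 7, 11}  B6 = {5, 6, 7, 11}  B7 = {5, 6, 7, 9}  B8 = {3, 5, 7, 9}  B9 = {1, 3, 5, 9}
Tree: B1–B2, B2–B3, B3–B4, B4–B5, B5–B6, B6–B7, B7–B8, B8–B9

Every bag has size at most 4, so the width is 4 − 1 = 3 and tw(G) ≤ 3. For the lower bound: the 4 vertex sets {2,8,10}, {4}, {0}, {5,6,7,11} are disjoint, each induces a connected subgraph, and every pair is joined by at least one edge of G. Contracting each set to a single vertex therefore yields K_{4} as a minor, and since treewidth is minor-monotone, tw(G) ≥ tw(K_{4}) = 3. Therefore the treewidth is 3.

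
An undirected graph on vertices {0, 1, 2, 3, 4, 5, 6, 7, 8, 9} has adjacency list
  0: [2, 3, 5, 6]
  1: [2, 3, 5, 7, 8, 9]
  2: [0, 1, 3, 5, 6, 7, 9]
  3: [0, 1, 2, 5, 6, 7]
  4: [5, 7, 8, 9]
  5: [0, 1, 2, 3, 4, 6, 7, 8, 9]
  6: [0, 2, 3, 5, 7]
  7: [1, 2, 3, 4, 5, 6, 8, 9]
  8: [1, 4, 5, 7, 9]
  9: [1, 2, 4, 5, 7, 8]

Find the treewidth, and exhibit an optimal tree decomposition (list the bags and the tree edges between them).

Treewidth 4.
One optimal decomposition is:
Bags: B1 = {1, 2, 5, 7, 9}  B2 = {1, 2, 3, 5, 7}  B3 = {2, 3, 5, 6, 7}  B4 = {1, 5, 7, 8, 9}  B5 = {4, 5, 7, 8, 9}  B6 = {0, 2, 3, 5, 6}
Tree: B1–B2, B2–B3, B1–B4, B4–B5, B3–B6

The largest bag has 5 vertices, giving width 4; this decomposition certifies tw(G) ≤ 4. On the other hand G contains the 5-clique {0, 2, 3, 5, 6}. A clique must lie in a single bag of any decomposition, so no decomposition can have width below 4. Therefore the treewidth is 4.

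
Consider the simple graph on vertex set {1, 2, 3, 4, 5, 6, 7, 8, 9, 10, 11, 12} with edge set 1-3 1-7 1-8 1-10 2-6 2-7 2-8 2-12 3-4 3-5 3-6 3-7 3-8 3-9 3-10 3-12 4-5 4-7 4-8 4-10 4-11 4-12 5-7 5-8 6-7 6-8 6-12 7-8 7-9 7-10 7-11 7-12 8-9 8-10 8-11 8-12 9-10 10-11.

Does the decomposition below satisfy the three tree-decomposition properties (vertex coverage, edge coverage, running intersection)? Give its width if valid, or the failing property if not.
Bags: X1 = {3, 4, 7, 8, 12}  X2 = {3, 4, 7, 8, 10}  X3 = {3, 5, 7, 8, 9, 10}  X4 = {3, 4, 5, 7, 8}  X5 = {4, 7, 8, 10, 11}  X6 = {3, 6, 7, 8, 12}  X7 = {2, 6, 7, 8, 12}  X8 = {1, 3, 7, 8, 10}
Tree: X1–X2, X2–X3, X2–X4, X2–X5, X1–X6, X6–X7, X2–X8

No — bags containing vertex 5 are not connected in the tree.

A tree decomposition must satisfy three properties: every vertex lies in some bag; for every edge, both endpoints lie together in some bag; and for every vertex, the bags containing it form a connected subtree. Here bags containing vertex 5 are not connected in the tree, so the decomposition is invalid.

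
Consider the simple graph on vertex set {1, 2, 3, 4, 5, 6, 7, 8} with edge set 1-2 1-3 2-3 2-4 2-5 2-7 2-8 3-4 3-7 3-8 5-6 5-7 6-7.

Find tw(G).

2

A width-2 tree decomposition is:
Bags: B1 = {2, 5, 7}  B2 = {2, 3, 7}  B3 = {5, 6, 7}  B4 = {1, 2, 3}  B5 = {2, 3, 4}  B6 = {2, 3, 8}
Tree: B1–B2, B1–B3, B2–B4, B4–B5, B5–B6
The largest bag has 3 vertices, giving width 2; this decomposition certifies tw(G) ≤ 2. Conversely, {2, 3, 8} is a clique of size 3, and the vertices of any clique must share a bag in every tree decomposition; so some bag has ≥ 3 vertices and tw(G) ≥ 2. Hence tw(G) = 2 exactly.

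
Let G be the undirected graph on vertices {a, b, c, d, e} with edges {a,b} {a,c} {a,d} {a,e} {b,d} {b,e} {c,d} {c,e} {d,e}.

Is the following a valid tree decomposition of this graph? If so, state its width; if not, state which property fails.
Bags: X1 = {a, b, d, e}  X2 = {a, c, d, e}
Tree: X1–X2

Checking the three conditions: (i) the bags cover all of {a, b, c, d, e}; (ii) for each edge, some bag contains both endpoints; (iii) the bags containing any fixed vertex form a subtree. All hold, so the decomposition is valid with width 4 − 1 = 3.

Yes; width 3.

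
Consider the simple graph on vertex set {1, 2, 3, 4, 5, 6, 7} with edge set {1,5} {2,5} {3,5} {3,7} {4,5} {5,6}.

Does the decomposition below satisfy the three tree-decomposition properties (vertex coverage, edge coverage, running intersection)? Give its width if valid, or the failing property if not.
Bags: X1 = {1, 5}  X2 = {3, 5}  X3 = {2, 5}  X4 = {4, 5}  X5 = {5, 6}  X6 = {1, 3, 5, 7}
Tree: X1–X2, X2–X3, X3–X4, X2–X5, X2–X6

A tree decomposition must satisfy three properties: every vertex lies in some bag; for every edge, both endpoints lie together in some bag; and for every vertex, the bags containing it form a connected subtree. Here bags containing vertex 1 are not connected in the tree, so the decomposition is invalid.

No — bags containing vertex 1 are not connected in the tree.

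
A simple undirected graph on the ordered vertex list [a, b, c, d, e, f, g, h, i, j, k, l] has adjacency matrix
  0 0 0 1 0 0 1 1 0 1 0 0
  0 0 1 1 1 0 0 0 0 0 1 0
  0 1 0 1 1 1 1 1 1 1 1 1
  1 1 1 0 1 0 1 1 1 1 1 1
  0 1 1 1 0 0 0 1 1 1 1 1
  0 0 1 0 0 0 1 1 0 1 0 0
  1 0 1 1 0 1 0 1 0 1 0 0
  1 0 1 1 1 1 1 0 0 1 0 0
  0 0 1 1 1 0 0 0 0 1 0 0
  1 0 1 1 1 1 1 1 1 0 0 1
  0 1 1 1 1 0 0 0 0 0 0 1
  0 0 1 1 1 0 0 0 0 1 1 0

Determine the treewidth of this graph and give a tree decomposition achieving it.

Every bag has size at most 5, so the width is 5 − 1 = 4 and tw(G) ≤ 4. For the lower bound, the 5 vertices {c, d, g, h, j} are pairwise adjacent, and any tree decomposition puts a clique entirely inside one bag — forcing width ≥ 4. Combining the bounds, tw(G) = 4.

Treewidth 4.
One optimal decomposition is:
Bags: B1 = {c, d, e, j, l}  B2 = {c, d, e, k, l}  B3 = {b, c, d, e, k}  B4 = {c, d, e, h, j}  B5 = {c, d, g, h, j}  B6 = {c, d, e, i, j}  B7 = {c, f, g, h, j}  B8 = {a, d, g, h, j}
Tree: B1–B2, B2–B3, B1–B4, B4–B5, B1–B6, B5–B7, B5–B8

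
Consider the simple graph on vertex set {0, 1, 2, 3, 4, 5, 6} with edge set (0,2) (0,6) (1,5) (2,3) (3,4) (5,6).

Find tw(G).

1

A width-1 tree decomposition is:
Bags: B1 = {1, 5}  B2 = {5, 6}  B3 = {0, 6}  B4 = {0, 2}  B5 = {2, 3}  B6 = {3, 4}
Tree: B1–B2, B2–B3, B3–B4, B4–B5, B5–B6
The largest bag has 2 vertices, giving width 1; this decomposition certifies tw(G) ≤ 1. Since G has at least one edge (e.g. 1–5), it is not an edgeless graph, so tw(G) ≥ 1. Therefore the treewidth is 1.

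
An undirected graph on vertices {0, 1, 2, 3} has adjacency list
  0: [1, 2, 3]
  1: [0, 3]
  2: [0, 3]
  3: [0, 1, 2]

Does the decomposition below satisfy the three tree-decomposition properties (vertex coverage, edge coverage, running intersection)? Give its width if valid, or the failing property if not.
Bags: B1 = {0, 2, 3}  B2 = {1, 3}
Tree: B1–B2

No — edge (0,1) lies in no bag.

A tree decomposition must satisfy three properties: every vertex lies in some bag; for every edge, both endpoints lie together in some bag; and for every vertex, the bags containing it form a connected subtree. Here edge (0,1) lies in no bag, so the decomposition is invalid.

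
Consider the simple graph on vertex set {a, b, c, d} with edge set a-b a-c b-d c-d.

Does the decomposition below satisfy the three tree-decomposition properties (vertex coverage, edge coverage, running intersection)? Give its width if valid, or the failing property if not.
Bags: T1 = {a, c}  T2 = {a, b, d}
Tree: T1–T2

A tree decomposition must satisfy three properties: every vertex lies in some bag; for every edge, both endpoints lie together in some bag; and for every vertex, the bags containing it form a connected subtree. Here edge (d,c) lies in no bag, so the decomposition is invalid.

No — edge (d,c) lies in no bag.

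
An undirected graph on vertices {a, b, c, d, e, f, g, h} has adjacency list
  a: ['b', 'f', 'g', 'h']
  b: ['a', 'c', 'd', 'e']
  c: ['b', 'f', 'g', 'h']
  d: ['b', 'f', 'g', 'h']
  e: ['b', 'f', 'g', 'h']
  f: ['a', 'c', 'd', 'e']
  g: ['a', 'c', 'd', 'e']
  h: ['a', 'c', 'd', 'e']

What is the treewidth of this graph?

A width-4 tree decomposition is:
Bags: B1 = {a, b, c, d, e}  B2 = {a, c, d, e, h}  B3 = {a, c, d, e, g}  B4 = {a, c, d, e, f}
Tree: B1–B2, B2–B3, B3–B4
Every bag has size at most 5, so the width is 5 − 1 = 4 and tw(G) ≤ 4. For the lower bound: the 5 vertex sets {b,d}, {a,h}, {c,g}, {e}, {f} are disjoint, each induces a connected subgraph, and every pair is joined by at least one edge of G. Contracting each set to a single vertex therefore yields K_{5} as a minor, and since treewidth is minor-monotone, tw(G) ≥ tw(K_{5}) = 4. Therefore the treewidth is 4.

4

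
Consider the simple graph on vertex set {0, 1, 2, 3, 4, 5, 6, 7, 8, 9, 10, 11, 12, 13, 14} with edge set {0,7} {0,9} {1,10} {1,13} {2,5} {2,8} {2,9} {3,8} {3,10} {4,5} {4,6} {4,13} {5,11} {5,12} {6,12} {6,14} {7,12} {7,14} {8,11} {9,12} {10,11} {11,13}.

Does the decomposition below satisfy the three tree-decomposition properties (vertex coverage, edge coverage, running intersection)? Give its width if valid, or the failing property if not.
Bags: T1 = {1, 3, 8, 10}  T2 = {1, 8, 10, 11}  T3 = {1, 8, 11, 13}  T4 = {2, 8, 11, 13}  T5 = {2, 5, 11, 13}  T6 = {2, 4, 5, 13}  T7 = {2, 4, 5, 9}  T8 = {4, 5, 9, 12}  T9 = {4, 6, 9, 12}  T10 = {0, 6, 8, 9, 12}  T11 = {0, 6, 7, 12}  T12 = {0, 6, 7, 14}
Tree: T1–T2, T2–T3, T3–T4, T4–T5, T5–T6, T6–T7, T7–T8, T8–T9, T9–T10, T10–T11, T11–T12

A tree decomposition must satisfy three properties: every vertex lies in some bag; for every edge, both endpoints lie together in some bag; and for every vertex, the bags containing it form a connected subtree. Here bags containing vertex 8 are not connected in the tree, so the decomposition is invalid.

No — bags containing vertex 8 are not connected in the tree.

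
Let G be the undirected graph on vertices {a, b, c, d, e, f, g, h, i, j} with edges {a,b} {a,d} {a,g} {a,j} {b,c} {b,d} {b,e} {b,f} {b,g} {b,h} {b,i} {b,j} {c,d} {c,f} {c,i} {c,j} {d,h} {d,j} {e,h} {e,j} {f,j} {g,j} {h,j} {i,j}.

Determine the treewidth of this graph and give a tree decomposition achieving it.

Each bag holds 4 vertices, so the decomposition has width 3, which upper-bounds the treewidth. On the other hand G contains the 4-clique {b, d, h, j}. A clique must lie in a single bag of any decomposition, so no decomposition can have width below 3. Therefore the treewidth is 3.

Treewidth 3.
Bags: B1 = {b, c, f, j}  B2 = {b, c, i, j}  B3 = {b, c, d, j}  B4 = {a, b, d, j}  B5 = {a, b, g, j}  B6 = {b, d, h, j}  B7 = {b, e, h, j}
Tree: B1–B2, B2–B3, B3–B4, B4–B5, B3–B6, B6–B7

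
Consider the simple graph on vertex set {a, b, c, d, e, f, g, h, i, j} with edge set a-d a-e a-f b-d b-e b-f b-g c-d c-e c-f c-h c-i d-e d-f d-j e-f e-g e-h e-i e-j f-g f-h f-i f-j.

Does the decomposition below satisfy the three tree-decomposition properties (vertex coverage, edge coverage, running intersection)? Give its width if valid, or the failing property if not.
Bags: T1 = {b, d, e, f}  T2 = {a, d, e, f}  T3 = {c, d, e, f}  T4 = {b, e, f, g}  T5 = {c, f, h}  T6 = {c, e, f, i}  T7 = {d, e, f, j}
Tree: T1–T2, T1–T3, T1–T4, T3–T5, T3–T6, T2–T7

A tree decomposition must satisfy three properties: every vertex lies in some bag; for every edge, both endpoints lie together in some bag; and for every vertex, the bags containing it form a connected subtree. Here edge (e,h) lies in no bag, so the decomposition is invalid.

No — edge (e,h) lies in no bag.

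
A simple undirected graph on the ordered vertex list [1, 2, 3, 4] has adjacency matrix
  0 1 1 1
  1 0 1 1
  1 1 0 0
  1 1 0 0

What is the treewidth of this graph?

2

A width-2 tree decomposition is:
Bags: B1 = {1, 2, 3}  B2 = {1, 2, 4}
Tree: B1–B2
The largest bag has 3 vertices, giving width 2; this decomposition certifies tw(G) ≤ 2. Conversely, {1, 2, 3} is a clique of size 3, and the vertices of any clique must share a bag in every tree decomposition; so some bag has ≥ 3 vertices and tw(G) ≥ 2. Hence tw(G) = 2 exactly.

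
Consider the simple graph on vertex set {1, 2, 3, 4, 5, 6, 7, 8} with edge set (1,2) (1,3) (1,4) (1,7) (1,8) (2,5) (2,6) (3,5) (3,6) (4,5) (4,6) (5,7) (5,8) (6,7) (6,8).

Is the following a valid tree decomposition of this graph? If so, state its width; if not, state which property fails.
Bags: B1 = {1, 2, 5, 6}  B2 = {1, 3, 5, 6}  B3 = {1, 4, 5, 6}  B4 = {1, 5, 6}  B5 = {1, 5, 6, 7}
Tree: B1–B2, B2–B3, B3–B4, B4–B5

A tree decomposition must satisfy three properties: every vertex lies in some bag; for every edge, both endpoints lie together in some bag; and for every vertex, the bags containing it form a connected subtree. Here vertex 8 appears in no bag, so the decomposition is invalid.

No — vertex 8 appears in no bag.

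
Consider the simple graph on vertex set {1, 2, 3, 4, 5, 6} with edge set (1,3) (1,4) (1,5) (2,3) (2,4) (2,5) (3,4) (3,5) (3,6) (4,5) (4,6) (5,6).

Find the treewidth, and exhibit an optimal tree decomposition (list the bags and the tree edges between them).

The largest bag has 4 vertices, giving width 3; this decomposition certifies tw(G) ≤ 3. Conversely, {1, 3, 4, 5} is a clique of size 4, and the vertices of any clique must share a bag in every tree decomposition; so some bag has ≥ 4 vertices and tw(G) ≥ 3. Combining the bounds, tw(G) = 3.

Treewidth 3.
One such decomposition:
Bags: B1 = {3, 4, 5, 6}  B2 = {1, 3, 4, 5}  B3 = {2, 3, 4, 5}
Tree: B1–B2, B1–B3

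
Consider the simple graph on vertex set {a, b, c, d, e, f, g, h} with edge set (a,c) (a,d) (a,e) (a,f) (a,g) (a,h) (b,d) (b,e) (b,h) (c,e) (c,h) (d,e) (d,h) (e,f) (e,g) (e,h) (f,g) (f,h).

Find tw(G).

A width-3 tree decomposition is:
Bags: B1 = {a, d, e, h}  B2 = {a, c, e, h}  B3 = {a, e, f, h}  B4 = {b, d, e, h}  B5 = {a, e, f, g}
Tree: B1–B2, B2–B3, B1–B4, B3–B5
Each bag holds 4 vertices, so the decomposition has width 3, which upper-bounds the treewidth. For the lower bound, the 4 vertices {a, e, f, g} are pairwise adjacent, and any tree decomposition puts a clique entirely inside one bag — forcing width ≥ 3. Hence tw(G) = 3 exactly.

3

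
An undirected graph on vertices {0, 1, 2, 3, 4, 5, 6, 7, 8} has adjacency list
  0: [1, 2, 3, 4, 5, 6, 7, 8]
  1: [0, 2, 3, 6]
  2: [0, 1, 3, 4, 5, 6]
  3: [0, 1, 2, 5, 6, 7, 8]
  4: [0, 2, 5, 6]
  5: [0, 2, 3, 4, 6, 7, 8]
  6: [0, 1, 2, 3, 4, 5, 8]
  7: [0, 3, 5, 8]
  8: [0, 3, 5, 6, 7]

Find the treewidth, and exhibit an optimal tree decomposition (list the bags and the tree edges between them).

Treewidth 4.
One such decomposition:
Bags: B1 = {0, 2, 3, 5, 6}  B2 = {0, 3, 5, 6, 8}  B3 = {0, 3, 5, 7, 8}  B4 = {0, 1, 2, 3, 6}  B5 = {0, 2, 4, 5, 6}
Tree: B1–B2, B2–B3, B1–B4, B1–B5

Every bag has size at most 5, so the width is 5 − 1 = 4 and tw(G) ≤ 4. For the lower bound, the 5 vertices {0, 1, 2, 3, 6} are pairwise adjacent, and any tree decomposition puts a clique entirely inside one bag — forcing width ≥ 4. Therefore the treewidth is 4.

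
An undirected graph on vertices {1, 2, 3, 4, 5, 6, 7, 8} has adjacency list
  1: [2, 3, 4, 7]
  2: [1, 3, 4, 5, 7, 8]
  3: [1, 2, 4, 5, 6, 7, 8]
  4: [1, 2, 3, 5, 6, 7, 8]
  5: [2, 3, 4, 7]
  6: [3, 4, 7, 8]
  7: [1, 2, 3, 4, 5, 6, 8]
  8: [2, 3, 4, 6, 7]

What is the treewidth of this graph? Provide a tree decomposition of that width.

Treewidth 4.
One optimal decomposition is:
Bags: B1 = {1, 2, 3, 4, 7}  B2 = {2, 3, 4, 7, 8}  B3 = {2, 3, 4, 5, 7}  B4 = {3, 4, 6, 7, 8}
Tree: B1–B2, B1–B3, B2–B4

The largest bag has 5 vertices, giving width 4; this decomposition certifies tw(G) ≤ 4. For the lower bound, the 5 vertices {2, 3, 4, 7, 8} are pairwise adjacent, and any tree decomposition puts a clique entirely inside one bag — forcing width ≥ 4. Combining the bounds, tw(G) = 4.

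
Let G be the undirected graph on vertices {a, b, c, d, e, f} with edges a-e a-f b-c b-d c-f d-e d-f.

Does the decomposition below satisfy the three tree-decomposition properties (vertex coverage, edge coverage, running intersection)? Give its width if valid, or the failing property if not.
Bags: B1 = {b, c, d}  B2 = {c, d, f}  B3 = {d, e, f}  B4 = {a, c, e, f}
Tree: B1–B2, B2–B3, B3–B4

No — bags containing vertex c are not connected in the tree.

A tree decomposition must satisfy three properties: every vertex lies in some bag; for every edge, both endpoints lie together in some bag; and for every vertex, the bags containing it form a connected subtree. Here bags containing vertex c are not connected in the tree, so the decomposition is invalid.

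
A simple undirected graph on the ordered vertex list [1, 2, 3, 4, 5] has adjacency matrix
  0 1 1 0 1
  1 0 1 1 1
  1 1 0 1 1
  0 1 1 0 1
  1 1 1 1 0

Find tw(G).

3

A width-3 tree decomposition is:
Bags: B1 = {2, 3, 4, 5}  B2 = {1, 2, 3, 5}
Tree: B1–B2
Every bag has size at most 4, so the width is 4 − 1 = 3 and tw(G) ≤ 3. For the lower bound, the 4 vertices {1, 2, 3, 5} are pairwise adjacent, and any tree decomposition puts a clique entirely inside one bag — forcing width ≥ 3. The upper and lower bounds meet at 3, so that is the treewidth.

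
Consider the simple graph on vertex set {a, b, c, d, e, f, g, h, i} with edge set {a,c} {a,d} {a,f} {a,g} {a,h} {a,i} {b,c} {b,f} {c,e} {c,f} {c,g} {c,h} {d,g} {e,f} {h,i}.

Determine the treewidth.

2

A width-2 tree decomposition is:
Bags: B1 = {a, c, f}  B2 = {b, c, f}  B3 = {c, e, f}  B4 = {a, c, h}  B5 = {a, c, g}  B6 = {a, h, i}  B7 = {a, d, g}
Tree: B1–B2, B2–B3, B1–B4, B1–B5, B4–B6, B5–B7
Every bag has size at most 3, so the width is 3 − 1 = 2 and tw(G) ≤ 2. On the other hand G contains the 3-clique {a, d, g}. A clique must lie in a single bag of any decomposition, so no decomposition can have width below 2. Hence tw(G) = 2 exactly.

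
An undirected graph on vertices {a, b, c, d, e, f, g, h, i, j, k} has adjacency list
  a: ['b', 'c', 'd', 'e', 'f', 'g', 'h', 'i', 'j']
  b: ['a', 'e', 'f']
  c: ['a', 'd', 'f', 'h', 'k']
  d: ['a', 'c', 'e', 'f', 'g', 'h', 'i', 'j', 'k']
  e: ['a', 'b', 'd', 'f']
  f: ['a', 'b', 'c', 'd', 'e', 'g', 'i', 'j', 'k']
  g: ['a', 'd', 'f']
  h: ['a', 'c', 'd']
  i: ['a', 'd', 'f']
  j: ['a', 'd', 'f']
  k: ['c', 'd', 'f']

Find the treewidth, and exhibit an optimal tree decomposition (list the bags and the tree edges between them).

Treewidth 3.
Bags: B1 = {a, c, d, f}  B2 = {a, d, f, i}  B3 = {a, c, d, h}  B4 = {a, d, e, f}  B5 = {a, d, f, g}  B6 = {a, d, f, j}  B7 = {a, b, e, f}  B8 = {c, d, f, k}
Tree: B1–B2, B1–B3, B1–B4, B4–B5, B4–B6, B4–B7, B1–B8

Each bag holds 4 vertices, so the decomposition has width 3, which upper-bounds the treewidth. For the lower bound, the 4 vertices {a, c, d, h} are pairwise adjacent, and any tree decomposition puts a clique entirely inside one bag — forcing width ≥ 3. Therefore the treewidth is 3.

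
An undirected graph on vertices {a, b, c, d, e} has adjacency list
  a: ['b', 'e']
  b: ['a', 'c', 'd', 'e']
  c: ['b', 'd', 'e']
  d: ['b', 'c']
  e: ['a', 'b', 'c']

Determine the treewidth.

2

A width-2 tree decomposition is:
Bags: B1 = {b, c, e}  B2 = {a, b, e}  B3 = {b, c, d}
Tree: B1–B2, B1–B3
Every bag has size at most 3, so the width is 3 − 1 = 2 and tw(G) ≤ 2. Conversely, {b, c, d} is a clique of size 3, and the vertices of any clique must share a bag in every tree decomposition; so some bag has ≥ 3 vertices and tw(G) ≥ 2. Hence tw(G) = 2 exactly.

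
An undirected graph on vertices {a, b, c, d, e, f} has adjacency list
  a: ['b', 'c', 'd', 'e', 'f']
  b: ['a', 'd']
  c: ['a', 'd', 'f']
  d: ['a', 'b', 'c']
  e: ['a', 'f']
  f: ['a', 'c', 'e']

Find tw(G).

A width-2 tree decomposition is:
Bags: B1 = {a, b, d}  B2 = {a, c, d}  B3 = {a, c, f}  B4 = {a, e, f}
Tree: B1–B2, B2–B3, B3–B4
Each bag holds 3 vertices, so the decomposition has width 2, which upper-bounds the treewidth. On the other hand G contains the 3-clique {a, c, d}. A clique must lie in a single bag of any decomposition, so no decomposition can have width below 2. Hence tw(G) = 2 exactly.

2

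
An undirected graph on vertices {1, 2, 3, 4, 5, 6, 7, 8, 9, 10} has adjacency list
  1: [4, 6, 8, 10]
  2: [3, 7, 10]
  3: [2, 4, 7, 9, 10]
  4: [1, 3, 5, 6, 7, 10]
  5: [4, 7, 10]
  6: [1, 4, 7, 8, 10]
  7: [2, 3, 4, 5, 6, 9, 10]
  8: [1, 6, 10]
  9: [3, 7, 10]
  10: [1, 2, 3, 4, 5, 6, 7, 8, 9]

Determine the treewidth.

A width-3 tree decomposition is:
Bags: B1 = {3, 4, 7, 10}  B2 = {4, 6, 7, 10}  B3 = {2, 3, 7, 10}  B4 = {1, 4, 6, 10}  B5 = {4, 5, 7, 10}  B6 = {3, 7, 9, 10}  B7 = {1, 6, 8, 10}
Tree: B1–B2, B1–B3, B2–B4, B2–B5, B3–B6, B4–B7
Every bag has size at most 4, so the width is 4 − 1 = 3 and tw(G) ≤ 3. Conversely, {1, 6, 8, 10} is a clique of size 4, and the vertices of any clique must share a bag in every tree decomposition; so some bag has ≥ 4 vertices and tw(G) ≥ 3. The upper and lower bounds meet at 3, so that is the treewidth.

3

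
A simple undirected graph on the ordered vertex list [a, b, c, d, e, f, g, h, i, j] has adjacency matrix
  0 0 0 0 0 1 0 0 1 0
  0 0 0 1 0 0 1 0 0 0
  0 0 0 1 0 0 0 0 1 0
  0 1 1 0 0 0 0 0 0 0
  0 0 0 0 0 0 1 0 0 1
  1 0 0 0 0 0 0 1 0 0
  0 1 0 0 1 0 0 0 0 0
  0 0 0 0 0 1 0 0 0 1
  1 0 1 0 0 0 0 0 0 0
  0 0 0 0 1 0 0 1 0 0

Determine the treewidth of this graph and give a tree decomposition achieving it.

Treewidth 2.
One such decomposition:
Bags: B1 = {a, f, i}  B2 = {c, f, i}  B3 = {c, d, f}  B4 = {b, d, f}  B5 = {b, f, g}  B6 = {e, f, g}  B7 = {e, f, j}  B8 = {f, h, j}
Tree: B1–B2, B2–B3, B3–B4, B4–B5, B5–B6, B6–B7, B7–B8

The largest bag has 3 vertices, giving width 2; this decomposition certifies tw(G) ≤ 2. Since f–a–i–c–d–b–g–e–j–h–f is a cycle in G, G is not acyclic. Forests are exactly the graphs of treewidth ≤ 1, so tw(G) ≥ 2. Hence tw(G) = 2 exactly.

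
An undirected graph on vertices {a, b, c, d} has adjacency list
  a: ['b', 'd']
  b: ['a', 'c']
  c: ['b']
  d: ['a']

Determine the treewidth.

1

A width-1 tree decomposition is:
Bags: B1 = {a, d}  B2 = {a, b}  B3 = {b, c}
Tree: B1–B2, B2–B3
The largest bag has 2 vertices, giving width 1; this decomposition certifies tw(G) ≤ 1. Any graph with an edge has treewidth ≥ 1, and G has the edge d–a. The upper and lower bounds meet at 1, so that is the treewidth.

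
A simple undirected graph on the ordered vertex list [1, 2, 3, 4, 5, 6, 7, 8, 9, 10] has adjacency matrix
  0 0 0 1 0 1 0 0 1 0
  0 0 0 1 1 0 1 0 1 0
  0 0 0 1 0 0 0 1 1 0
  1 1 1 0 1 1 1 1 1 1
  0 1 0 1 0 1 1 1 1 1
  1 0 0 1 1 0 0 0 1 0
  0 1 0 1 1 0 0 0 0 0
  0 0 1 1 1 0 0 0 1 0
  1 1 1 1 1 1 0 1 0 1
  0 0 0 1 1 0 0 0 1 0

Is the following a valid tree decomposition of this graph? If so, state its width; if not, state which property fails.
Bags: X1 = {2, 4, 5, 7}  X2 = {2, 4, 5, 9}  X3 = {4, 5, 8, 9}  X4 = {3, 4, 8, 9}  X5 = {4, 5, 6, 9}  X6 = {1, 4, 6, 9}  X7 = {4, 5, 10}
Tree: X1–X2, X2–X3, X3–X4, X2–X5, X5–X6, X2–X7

No — edge (9,10) lies in no bag.

A tree decomposition must satisfy three properties: every vertex lies in some bag; for every edge, both endpoints lie together in some bag; and for every vertex, the bags containing it form a connected subtree. Here edge (9,10) lies in no bag, so the decomposition is invalid.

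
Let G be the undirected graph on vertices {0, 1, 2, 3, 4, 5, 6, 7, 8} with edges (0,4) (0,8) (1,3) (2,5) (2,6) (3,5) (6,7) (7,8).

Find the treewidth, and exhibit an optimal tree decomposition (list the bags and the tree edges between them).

Each bag holds 2 vertices, so the decomposition has width 1, which upper-bounds the treewidth. Any graph with an edge has treewidth ≥ 1, and G has the edge 4–0. Hence tw(G) = 1 exactly.

Treewidth 1.
One optimal decomposition is:
Bags: B1 = {0, 4}  B2 = {0, 8}  B3 = {7, 8}  B4 = {6, 7}  B5 = {2, 6}  B6 = {2, 5}  B7 = {3, 5}  B8 = {1, 3}
Tree: B1–B2, B2–B3, B3–B4, B4–B5, B5–B6, B6–B7, B7–B8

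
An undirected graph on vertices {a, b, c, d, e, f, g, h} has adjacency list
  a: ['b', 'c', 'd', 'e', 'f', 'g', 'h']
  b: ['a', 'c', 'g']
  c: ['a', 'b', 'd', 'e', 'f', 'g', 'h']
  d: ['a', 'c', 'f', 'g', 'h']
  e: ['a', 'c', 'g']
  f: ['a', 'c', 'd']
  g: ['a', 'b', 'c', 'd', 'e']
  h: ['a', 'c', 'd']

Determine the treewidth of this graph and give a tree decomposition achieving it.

Treewidth 3.
One optimal decomposition is:
Bags: B1 = {a, c, d, f}  B2 = {a, c, d, g}  B3 = {a, c, e, g}  B4 = {a, c, d, h}  B5 = {a, b, c, g}
Tree: B1–B2, B2–B3, B1–B4, B2–B5

Each bag holds 4 vertices, so the decomposition has width 3, which upper-bounds the treewidth. Conversely, {a, c, d, g} is a clique of size 4, and the vertices of any clique must share a bag in every tree decomposition; so some bag has ≥ 4 vertices and tw(G) ≥ 3. Therefore the treewidth is 3.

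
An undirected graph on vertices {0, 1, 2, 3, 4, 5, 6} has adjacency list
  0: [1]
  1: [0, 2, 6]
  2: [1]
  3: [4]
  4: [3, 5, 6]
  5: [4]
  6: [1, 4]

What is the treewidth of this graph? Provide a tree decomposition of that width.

The largest bag has 2 vertices, giving width 1; this decomposition certifies tw(G) ≤ 1. G has an edge, so its treewidth is at least 1. The upper and lower bounds meet at 1, so that is the treewidth.

Treewidth 1.
One such decomposition:
Bags: B1 = {4, 6}  B2 = {3, 4}  B3 = {1, 6}  B4 = {1, 2}  B5 = {4, 5}  B6 = {0, 1}
Tree: B1–B2, B1–B3, B3–B4, B1–B5, B4–B6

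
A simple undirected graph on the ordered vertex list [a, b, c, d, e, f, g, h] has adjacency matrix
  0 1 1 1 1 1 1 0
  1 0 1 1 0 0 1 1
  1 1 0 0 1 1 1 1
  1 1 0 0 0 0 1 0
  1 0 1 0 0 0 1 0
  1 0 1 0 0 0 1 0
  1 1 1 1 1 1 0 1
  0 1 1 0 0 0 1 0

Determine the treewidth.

3

A width-3 tree decomposition is:
Bags: B1 = {a, b, c, g}  B2 = {a, b, d, g}  B3 = {a, c, e, g}  B4 = {a, c, f, g}  B5 = {b, c, g, h}
Tree: B1–B2, B1–B3, B1–B4, B1–B5
Each bag holds 4 vertices, so the decomposition has width 3, which upper-bounds the treewidth. Conversely, {a, b, d, g} is a clique of size 4, and the vertices of any clique must share a bag in every tree decomposition; so some bag has ≥ 4 vertices and tw(G) ≥ 3. Therefore the treewidth is 3.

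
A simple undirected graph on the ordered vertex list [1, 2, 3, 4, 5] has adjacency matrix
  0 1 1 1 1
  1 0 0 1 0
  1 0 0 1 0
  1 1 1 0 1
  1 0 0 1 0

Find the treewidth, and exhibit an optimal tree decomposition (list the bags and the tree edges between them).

Treewidth 2.
One optimal decomposition is:
Bags: B1 = {1, 4, 5}  B2 = {1, 3, 4}  B3 = {1, 2, 4}
Tree: B1–B2, B1–B3

The largest bag has 3 vertices, giving width 2; this decomposition certifies tw(G) ≤ 2. On the other hand G contains the 3-clique {1, 2, 4}. A clique must lie in a single bag of any decomposition, so no decomposition can have width below 2. Hence tw(G) = 2 exactly.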